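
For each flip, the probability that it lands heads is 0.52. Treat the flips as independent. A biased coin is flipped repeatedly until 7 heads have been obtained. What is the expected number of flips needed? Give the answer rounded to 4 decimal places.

13.4615

Y = total flips until the seventh success; negative binomial with r=7, p=0.52.
E[Y] = r / p = 7 / 0.52 = 13.461538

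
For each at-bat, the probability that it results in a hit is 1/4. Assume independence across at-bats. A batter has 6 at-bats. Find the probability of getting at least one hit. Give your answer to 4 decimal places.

0.8220

P(at least one) = 1 − P(none) = 1 − (1 − 0.25)^6
= 1 − 0.177979 = 0.822021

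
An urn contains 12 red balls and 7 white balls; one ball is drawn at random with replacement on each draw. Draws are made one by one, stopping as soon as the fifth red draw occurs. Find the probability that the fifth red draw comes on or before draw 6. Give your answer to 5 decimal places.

Finishing within 6 draws ⇔ at least 5 successes in the first 6. With X ~ Binomial(6, 0.631579), P(Y ≤ 6) = 1 − P(X ≤ 4).
  k=0: C(6,0)·0.631579^0·0.368421^6 = 0.0025007
  k=1: C(6,1)·0.631579^1·0.368421^5 = 0.0257218
  k=2: C(6,2)·0.631579^2·0.368421^4 = 0.1102362
  k=3: C(6,3)·0.631579^3·0.368421^3 = 0.2519685
  k=4: C(6,4)·0.631579^4·0.368421^2 = 0.3239595
1 − 0.7143867 = 0.2856133

0.28561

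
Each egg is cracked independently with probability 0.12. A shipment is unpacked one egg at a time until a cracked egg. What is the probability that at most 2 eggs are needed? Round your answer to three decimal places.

0.226

Y = number of eggs to the first success; geometric, p = 0.12.
P(Y ≤ 2) = 1 − (1−p)^2 = 1 − 0.77440 = 0.22560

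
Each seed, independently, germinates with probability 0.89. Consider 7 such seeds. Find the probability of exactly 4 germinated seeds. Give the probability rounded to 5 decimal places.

0.02923

X ~ Binomial(n=7, p=0.89).
P(X=4) = C(7,4) · p^4 · (1−p)^3
= 35 · 0.62742 · 0.001331 = 0.0292285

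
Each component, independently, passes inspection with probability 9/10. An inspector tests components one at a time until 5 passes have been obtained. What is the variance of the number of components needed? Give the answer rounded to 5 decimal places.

0.61728

Y = total components until the fifth success; negative binomial with r=5, p=0.90.
Var(Y) = r(1−p)/p² = 5·0.10 / 0.90² = 0.6172840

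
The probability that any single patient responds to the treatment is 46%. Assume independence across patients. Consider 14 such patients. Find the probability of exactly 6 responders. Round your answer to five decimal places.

0.20571

X ~ Binomial(n=14, p=0.46).
P(X=6) = C(14,6) · p^6 · (1−p)^8
= 3003 · 0.0094743 · 0.0072302 = 0.2057086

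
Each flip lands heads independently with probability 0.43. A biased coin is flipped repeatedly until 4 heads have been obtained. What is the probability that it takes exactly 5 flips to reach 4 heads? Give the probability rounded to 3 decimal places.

0.078

Y = trial on which the fourth success occurs; negative binomial, r=4, p=0.43.
P(Y=5) = C(4,3) · p^4 · (1−p)^1
= 4 · 0.034188 · 0.57 = 0.07795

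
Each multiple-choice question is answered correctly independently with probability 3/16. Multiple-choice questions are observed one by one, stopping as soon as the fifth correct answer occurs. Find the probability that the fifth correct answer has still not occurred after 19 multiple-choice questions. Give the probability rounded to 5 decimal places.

0.72348

Needing more than 19 multiple-choice questions ⇔ fewer than 5 successes in the first 19. With X ~ Binomial(19, 0.1875), P(Y > 19) = P(X ≤ 4).
  k=0: C(19,0)·0.1875^0·0.8125^19 = 0.0193484
  k=1: C(19,1)·0.1875^1·0.8125^18 = 0.0848351
  k=2: C(19,2)·0.1875^2·0.8125^17 = 0.1761960
  k=3: C(19,3)·0.1875^3·0.8125^16 = 0.2304101
  k=4: C(19,4)·0.1875^4·0.8125^15 = 0.2126862
P(X ≤ 4) = 0.7234757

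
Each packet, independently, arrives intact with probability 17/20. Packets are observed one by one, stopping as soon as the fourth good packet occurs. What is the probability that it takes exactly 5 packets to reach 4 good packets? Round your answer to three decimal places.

0.313

Y = trial on which the fourth success occurs; negative binomial, r=4, p=0.85.
P(Y=5) = C(4,3) · p^4 · (1−p)^1
= 4 · 0.52201 · 0.15 = 0.31320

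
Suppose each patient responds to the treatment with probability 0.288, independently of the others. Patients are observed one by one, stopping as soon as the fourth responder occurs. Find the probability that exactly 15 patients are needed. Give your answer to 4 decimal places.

0.0597

Y = trial on which the fourth success occurs; negative binomial, r=4, p=0.288.
P(Y=15) = C(14,3) · p^4 · (1−p)^11
= 364 · 0.0068797 · 0.023839 = 0.059697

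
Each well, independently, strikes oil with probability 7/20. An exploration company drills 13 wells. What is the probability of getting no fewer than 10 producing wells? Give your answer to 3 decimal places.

0.003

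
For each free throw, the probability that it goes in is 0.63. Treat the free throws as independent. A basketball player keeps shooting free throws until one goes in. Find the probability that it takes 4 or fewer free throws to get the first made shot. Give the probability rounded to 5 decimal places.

0.98126

Y = number of free throws to the first success; geometric, p = 0.63.
P(Y ≤ 4) = 1 − (1−p)^4 = 1 − 0.0187416 = 0.9812584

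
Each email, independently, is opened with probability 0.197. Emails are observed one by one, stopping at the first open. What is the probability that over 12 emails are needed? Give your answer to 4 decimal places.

0.0719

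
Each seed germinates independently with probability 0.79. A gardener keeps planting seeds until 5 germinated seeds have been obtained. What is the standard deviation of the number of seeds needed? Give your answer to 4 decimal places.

Y = total seeds until the fifth success; negative binomial with r=5, p=0.79.
SD(Y) = √[r(1−p)/p²] = √(1.682423) = 1.297082

1.2971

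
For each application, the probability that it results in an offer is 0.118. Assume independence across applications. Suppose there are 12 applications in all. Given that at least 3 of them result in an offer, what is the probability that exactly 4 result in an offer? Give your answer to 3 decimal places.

X ~ Binomial(12, 0.118). Want P(X=4 | X≥3) = P(X=4) / P(X≥3).
P(X=4) = C(12,4)·0.118^4·0.882^8 = 0.03515
P(X≥3) = 1 − 0.22163 − 0.35581 − 0.26181 = 0.16075
Ratio = 0.03515 / 0.16075 = 0.21864

0.219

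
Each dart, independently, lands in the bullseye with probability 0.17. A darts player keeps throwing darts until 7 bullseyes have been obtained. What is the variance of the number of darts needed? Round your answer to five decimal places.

Y = total darts until the seventh success; negative binomial with r=7, p=0.17.
Var(Y) = r(1−p)/p² = 7·0.83 / 0.17² = 201.0380623

201.03806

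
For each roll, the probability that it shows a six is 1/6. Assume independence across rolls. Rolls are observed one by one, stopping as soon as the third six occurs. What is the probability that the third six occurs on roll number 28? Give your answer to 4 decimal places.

0.0170

Y = trial on which the third success occurs; negative binomial, r=3, p=0.166667.
P(Y=28) = C(27,2) · p^3 · (1−p)^25
= 351 · 0.0046296 · 0.010483 = 0.017034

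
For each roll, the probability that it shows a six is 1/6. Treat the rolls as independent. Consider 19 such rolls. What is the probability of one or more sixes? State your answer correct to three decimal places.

P(at least one) = 1 − P(none) = 1 − (1 − 0.166667)^19
= 1 − 0.03130 = 0.96870

0.969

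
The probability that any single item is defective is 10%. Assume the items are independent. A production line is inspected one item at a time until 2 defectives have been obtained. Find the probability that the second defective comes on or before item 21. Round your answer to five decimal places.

0.63527

Finishing within 21 items ⇔ at least 2 successes in the first 21. With X ~ Binomial(21, 0.10), P(Y ≤ 21) = 1 − P(X ≤ 1).
  k=0: C(21,0)·0.10^0·0.90^21 = 0.1094190
  k=1: C(21,1)·0.10^1·0.90^20 = 0.2553110
1 − 0.3647300 = 0.6352700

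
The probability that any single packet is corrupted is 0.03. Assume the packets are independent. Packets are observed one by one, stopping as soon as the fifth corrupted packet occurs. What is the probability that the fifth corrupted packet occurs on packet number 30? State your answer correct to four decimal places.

Y = trial on which the fifth success occurs; negative binomial, r=5, p=0.03.
P(Y=30) = C(29,4) · p^5 · (1−p)^25
= 23751 · 2.43e-08 · 0.46697 = 0.000270

0.0003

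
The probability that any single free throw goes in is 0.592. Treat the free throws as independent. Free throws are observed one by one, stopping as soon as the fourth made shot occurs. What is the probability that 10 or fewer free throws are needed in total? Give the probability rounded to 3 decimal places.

Finishing within 10 free throws ⇔ at least 4 successes in the first 10. With X ~ Binomial(10, 0.592), P(Y ≤ 10) = 1 − P(X ≤ 3).
  k=0: C(10,0)·0.592^0·0.408^10 = 0.00013
  k=1: C(10,1)·0.592^1·0.408^9 = 0.00185
  k=2: C(10,2)·0.592^2·0.408^8 = 0.01211
  k=3: C(10,3)·0.592^3·0.408^7 = 0.04686
1 − 0.06095 = 0.93905

0.939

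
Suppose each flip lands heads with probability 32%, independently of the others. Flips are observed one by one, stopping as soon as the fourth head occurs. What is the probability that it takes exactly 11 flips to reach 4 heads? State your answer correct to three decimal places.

Y = trial on which the fourth success occurs; negative binomial, r=4, p=0.32.
P(Y=11) = C(10,3) · p^4 · (1−p)^7
= 120 · 0.010486 · 0.06723 = 0.08459

0.085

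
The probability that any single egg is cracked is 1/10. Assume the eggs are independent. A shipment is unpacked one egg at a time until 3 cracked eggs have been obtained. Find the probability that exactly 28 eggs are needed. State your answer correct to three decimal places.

0.025

Y = trial on which the third success occurs; negative binomial, r=3, p=0.10.
P(Y=28) = C(27,2) · p^3 · (1−p)^25
= 351 · 0.001 · 0.07179 = 0.02520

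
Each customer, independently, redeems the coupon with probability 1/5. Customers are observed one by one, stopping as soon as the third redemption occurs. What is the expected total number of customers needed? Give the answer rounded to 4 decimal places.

15.0000

Y = total customers until the third success; negative binomial with r=3, p=0.20.
E[Y] = r / p = 3 / 0.20 = 15.000000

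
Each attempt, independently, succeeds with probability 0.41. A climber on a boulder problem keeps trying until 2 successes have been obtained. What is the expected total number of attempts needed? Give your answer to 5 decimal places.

4.87805

Y = total attempts until the second success; negative binomial with r=2, p=0.41.
E[Y] = r / p = 2 / 0.41 = 4.8780488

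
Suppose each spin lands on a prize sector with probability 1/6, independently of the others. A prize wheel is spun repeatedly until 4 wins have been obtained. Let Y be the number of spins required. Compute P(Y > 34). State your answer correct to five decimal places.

0.15869

Needing more than 34 spins ⇔ fewer than 4 successes in the first 34. With X ~ Binomial(34, 0.166667), P(Y > 34) = P(X ≤ 3).
  k=0: C(34,0)·0.166667^0·0.833333^34 = 0.0020316
  k=1: C(34,1)·0.166667^1·0.833333^33 = 0.0138149
  k=2: C(34,2)·0.166667^2·0.833333^32 = 0.0455890
  k=3: C(34,3)·0.166667^3·0.833333^31 = 0.0972566
P(X ≤ 3) = 0.1586921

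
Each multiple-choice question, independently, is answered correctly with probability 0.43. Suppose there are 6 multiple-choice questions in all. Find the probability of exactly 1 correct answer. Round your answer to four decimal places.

0.1552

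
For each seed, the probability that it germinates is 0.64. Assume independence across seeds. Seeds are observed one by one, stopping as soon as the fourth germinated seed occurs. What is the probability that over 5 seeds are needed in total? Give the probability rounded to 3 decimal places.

Needing more than 5 seeds ⇔ fewer than 4 successes in the first 5. With X ~ Binomial(5, 0.64), P(Y > 5) = P(X ≤ 3).
  k=0: C(5,0)·0.64^0·0.36^5 = 0.00605
  k=1: C(5,1)·0.64^1·0.36^4 = 0.05375
  k=2: C(5,2)·0.64^2·0.36^3 = 0.19110
  k=3: C(5,3)·0.64^3·0.36^2 = 0.33974
P(X ≤ 3) = 0.59064

0.591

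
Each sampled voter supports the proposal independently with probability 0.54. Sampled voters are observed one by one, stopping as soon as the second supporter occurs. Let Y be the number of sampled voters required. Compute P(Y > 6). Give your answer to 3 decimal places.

0.076

Needing more than 6 sampled voters ⇔ fewer than 2 successes in the first 6. With X ~ Binomial(6, 0.54), P(Y > 6) = P(X ≤ 1).
  k=0: C(6,0)·0.54^0·0.46^6 = 0.00947
  k=1: C(6,1)·0.54^1·0.46^5 = 0.06673
P(X ≤ 1) = 0.07621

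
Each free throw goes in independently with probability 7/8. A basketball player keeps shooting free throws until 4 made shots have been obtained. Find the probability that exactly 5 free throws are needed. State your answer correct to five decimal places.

Y = trial on which the fourth success occurs; negative binomial, r=4, p=0.875.
P(Y=5) = C(4,3) · p^4 · (1−p)^1
= 4 · 0.58618 · 0.125 = 0.2930908

0.29309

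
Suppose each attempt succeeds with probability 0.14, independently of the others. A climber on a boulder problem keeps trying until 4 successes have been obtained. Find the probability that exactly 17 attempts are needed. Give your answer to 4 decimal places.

Y = trial on which the fourth success occurs; negative binomial, r=4, p=0.14.
P(Y=17) = C(16,3) · p^4 · (1−p)^13
= 560 · 0.00038416 · 0.14076 = 0.030282

0.0303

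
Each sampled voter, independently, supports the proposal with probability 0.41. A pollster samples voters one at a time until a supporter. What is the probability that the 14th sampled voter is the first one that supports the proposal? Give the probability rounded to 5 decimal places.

Geometric (trials to first success), p = 0.41.
P(Y = 14) = (1−p)^13 · p = 0.0010497 · 0.41 = 0.0004304

0.00043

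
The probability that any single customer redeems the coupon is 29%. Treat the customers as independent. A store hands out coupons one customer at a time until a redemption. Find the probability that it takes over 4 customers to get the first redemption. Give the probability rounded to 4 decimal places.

0.2541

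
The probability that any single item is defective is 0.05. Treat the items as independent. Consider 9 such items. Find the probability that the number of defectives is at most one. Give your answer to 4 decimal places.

X ~ Binomial(9, 0.05); P(X ≤ 1) = Σ C(9,k) p^k (1−p)^(9−k) over k:
  k=0: C(9,0)·0.05^0·0.95^9 = 0.630249
  k=1: C(9,1)·0.05^1·0.95^8 = 0.298539
Total = 0.928789

0.9288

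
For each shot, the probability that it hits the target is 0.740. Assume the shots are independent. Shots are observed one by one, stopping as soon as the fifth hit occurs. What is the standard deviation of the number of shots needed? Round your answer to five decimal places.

1.54078

Y = total shots until the fifth success; negative binomial with r=5, p=0.74.
SD(Y) = √[r(1−p)/p²] = √(2.3739956) = 1.5407776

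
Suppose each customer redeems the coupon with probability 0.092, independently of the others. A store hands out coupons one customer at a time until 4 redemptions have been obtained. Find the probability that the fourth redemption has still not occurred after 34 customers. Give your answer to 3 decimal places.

Needing more than 34 customers ⇔ fewer than 4 successes in the first 34. With X ~ Binomial(34, 0.092), P(Y > 34) = P(X ≤ 3).
  k=0: C(34,0)·0.092^0·0.908^34 = 0.03758
  k=1: C(34,1)·0.092^1·0.908^33 = 0.12945
  k=2: C(34,2)·0.092^2·0.908^32 = 0.21641
  k=3: C(34,3)·0.092^3·0.908^31 = 0.23389
P(X ≤ 3) = 0.61733

0.617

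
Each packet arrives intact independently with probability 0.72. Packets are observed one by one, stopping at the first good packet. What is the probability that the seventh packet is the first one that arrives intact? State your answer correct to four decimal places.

0.0003

Geometric (trials to first success), p = 0.72.
P(Y = 7) = (1−p)^6 · p = 0.00048189 · 0.72 = 0.000347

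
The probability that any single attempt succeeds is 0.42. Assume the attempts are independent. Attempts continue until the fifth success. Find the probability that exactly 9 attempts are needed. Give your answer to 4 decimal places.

0.1035

Y = trial on which the fifth success occurs; negative binomial, r=5, p=0.42.
P(Y=9) = C(8,4) · p^5 · (1−p)^4
= 70 · 0.013069 · 0.11316 = 0.103528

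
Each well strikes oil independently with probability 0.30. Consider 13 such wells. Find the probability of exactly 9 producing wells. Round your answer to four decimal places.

0.0034

X ~ Binomial(n=13, p=0.30).
P(X=9) = C(13,9) · p^9 · (1−p)^4
= 715 · 1.9683e-05 · 0.2401 = 0.003379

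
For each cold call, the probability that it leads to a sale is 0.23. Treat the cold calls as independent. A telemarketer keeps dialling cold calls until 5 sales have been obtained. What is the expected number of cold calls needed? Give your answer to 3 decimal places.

Y = total cold calls until the fifth success; negative binomial with r=5, p=0.23.
E[Y] = r / p = 5 / 0.23 = 21.73913

21.739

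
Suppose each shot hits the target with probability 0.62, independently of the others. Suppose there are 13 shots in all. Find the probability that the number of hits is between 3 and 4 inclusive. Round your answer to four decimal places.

X ~ Binomial(13, 0.62); P(3 ≤ X ≤ 4) = Σ C(13,k) p^k (1−p)^(13−k) over k:
  k=3: C(13,3)·0.62^3·0.38^10 = 0.004279
  k=4: C(13,4)·0.62^4·0.38^9 = 0.017455
Total = 0.021735

0.0217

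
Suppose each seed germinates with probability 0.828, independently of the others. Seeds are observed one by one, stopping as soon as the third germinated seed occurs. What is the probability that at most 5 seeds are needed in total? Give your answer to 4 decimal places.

0.9613

Finishing within 5 seeds ⇔ at least 3 successes in the first 5. With X ~ Binomial(5, 0.828), P(Y ≤ 5) = 1 − P(X ≤ 2).
  k=0: C(5,0)·0.828^0·0.172^5 = 0.000151
  k=1: C(5,1)·0.828^1·0.172^4 = 0.003623
  k=2: C(5,2)·0.828^2·0.172^3 = 0.034886
1 − 0.038660 = 0.961340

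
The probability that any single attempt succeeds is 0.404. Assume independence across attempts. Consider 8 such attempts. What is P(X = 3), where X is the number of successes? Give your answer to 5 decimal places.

0.27769

X ~ Binomial(n=8, p=0.404).
P(X=3) = C(8,3) · p^3 · (1−p)^5
= 56 · 0.065939 · 0.075202 = 0.2776920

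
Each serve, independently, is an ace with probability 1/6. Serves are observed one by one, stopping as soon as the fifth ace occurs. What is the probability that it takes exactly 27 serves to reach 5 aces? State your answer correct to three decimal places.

0.035

Y = trial on which the fifth success occurs; negative binomial, r=5, p=0.166667.
P(Y=27) = C(26,4) · p^5 · (1−p)^22
= 14950 · 0.0001286 · 0.018114 = 0.03483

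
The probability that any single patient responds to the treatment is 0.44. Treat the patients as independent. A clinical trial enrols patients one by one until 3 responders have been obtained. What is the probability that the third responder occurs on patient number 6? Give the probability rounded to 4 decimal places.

Y = trial on which the third success occurs; negative binomial, r=3, p=0.44.
P(Y=6) = C(5,2) · p^3 · (1−p)^3
= 10 · 0.085184 · 0.17562 = 0.149597

0.1496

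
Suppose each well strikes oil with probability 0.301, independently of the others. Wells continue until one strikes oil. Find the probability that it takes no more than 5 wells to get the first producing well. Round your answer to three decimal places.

Y = number of wells to the first success; geometric, p = 0.301.
P(Y ≤ 5) = 1 − (1−p)^5 = 1 − 0.16687 = 0.83313

0.833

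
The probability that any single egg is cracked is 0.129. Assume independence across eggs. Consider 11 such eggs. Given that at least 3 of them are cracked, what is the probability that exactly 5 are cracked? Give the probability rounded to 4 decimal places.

0.0449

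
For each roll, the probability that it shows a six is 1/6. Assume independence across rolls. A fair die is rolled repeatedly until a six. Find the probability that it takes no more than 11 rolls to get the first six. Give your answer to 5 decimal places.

Y = number of rolls to the first success; geometric, p = 0.166667.
P(Y ≤ 11) = 1 − (1−p)^11 = 1 − 0.1345880 = 0.8654120

0.86541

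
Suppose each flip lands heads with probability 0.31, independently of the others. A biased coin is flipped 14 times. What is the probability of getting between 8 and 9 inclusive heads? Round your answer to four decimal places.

0.0359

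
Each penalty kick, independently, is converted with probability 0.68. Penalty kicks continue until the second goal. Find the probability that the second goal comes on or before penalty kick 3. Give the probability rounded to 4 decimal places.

0.7583

Finishing within 3 penalty kicks ⇔ at least 2 successes in the first 3. With X ~ Binomial(3, 0.68), P(Y ≤ 3) = 1 − P(X ≤ 1).
  k=0: C(3,0)·0.68^0·0.32^3 = 0.032768
  k=1: C(3,1)·0.68^1·0.32^2 = 0.208896
1 − 0.241664 = 0.758336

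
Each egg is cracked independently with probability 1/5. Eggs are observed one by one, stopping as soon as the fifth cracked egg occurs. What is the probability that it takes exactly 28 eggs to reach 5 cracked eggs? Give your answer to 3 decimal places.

0.033

Y = trial on which the fifth success occurs; negative binomial, r=5, p=0.20.
P(Y=28) = C(27,4) · p^5 · (1−p)^23
= 17550 · 0.00032 · 0.005903 = 0.03315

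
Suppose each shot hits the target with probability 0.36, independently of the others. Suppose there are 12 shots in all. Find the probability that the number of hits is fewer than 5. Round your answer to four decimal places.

X ~ Binomial(12, 0.36); P(X ≤ 4) = Σ C(12,k) p^k (1−p)^(12−k) over k:
  k=0: C(12,0)·0.36^0·0.64^12 = 0.004722
  k=1: C(12,1)·0.36^1·0.64^11 = 0.031876
  k=2: C(12,2)·0.36^2·0.64^10 = 0.098616
  k=3: C(12,3)·0.36^3·0.64^9 = 0.184906
  k=4: C(12,4)·0.36^4·0.64^8 = 0.234021
Total = 0.554141

0.5541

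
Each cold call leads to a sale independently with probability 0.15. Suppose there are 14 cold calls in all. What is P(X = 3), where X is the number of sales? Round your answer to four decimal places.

0.2056

X ~ Binomial(n=14, p=0.15).
P(X=3) = C(14,3) · p^3 · (1−p)^11
= 364 · 0.003375 · 0.16734 = 0.205581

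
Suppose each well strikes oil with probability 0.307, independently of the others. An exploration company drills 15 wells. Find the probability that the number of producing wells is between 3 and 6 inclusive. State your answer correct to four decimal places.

X ~ Binomial(15, 0.307); P(3 ≤ X ≤ 6) = Σ C(15,k) p^k (1−p)^(15−k) over k:
  k=3: C(15,3)·0.307^3·0.693^12 = 0.161520
  k=4: C(15,4)·0.307^4·0.693^11 = 0.214660
  k=5: C(15,5)·0.307^5·0.693^10 = 0.209209
  k=6: C(15,6)·0.307^6·0.693^9 = 0.154466
Total = 0.739855

0.7399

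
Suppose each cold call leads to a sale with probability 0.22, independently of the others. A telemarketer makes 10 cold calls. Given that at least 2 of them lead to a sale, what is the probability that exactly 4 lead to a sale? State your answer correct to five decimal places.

X ~ Binomial(10, 0.22). Want P(X=4 | X≥2) = P(X=4) / P(X≥2).
P(X=4) = C(10,4)·0.22^4·0.78^6 = 0.1107842
P(X≥2) = 1 − 0.0833578 − 0.2351116 = 0.6815306
Ratio = 0.1107842 / 0.6815306 = 0.1625520

0.16255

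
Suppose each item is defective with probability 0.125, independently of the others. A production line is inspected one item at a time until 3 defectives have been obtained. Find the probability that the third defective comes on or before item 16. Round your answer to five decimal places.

Finishing within 16 items ⇔ at least 3 successes in the first 16. With X ~ Binomial(16, 0.125), P(Y ≤ 16) = 1 − P(X ≤ 2).
  k=0: C(16,0)·0.125^0·0.875^16 = 0.1180671
  k=1: C(16,1)·0.125^1·0.875^15 = 0.2698676
  k=2: C(16,2)·0.125^2·0.875^14 = 0.2891439
1 − 0.6770786 = 0.3229214

0.32292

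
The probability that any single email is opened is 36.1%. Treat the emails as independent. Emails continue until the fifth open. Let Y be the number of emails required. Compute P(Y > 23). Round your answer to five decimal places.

Needing more than 23 emails ⇔ fewer than 5 successes in the first 23. With X ~ Binomial(23, 0.361), P(Y > 23) = P(X ≤ 4).
  k=0: C(23,0)·0.361^0·0.639^23 = 0.0000336
  k=1: C(23,1)·0.361^1·0.639^22 = 0.0004368
  k=2: C(23,2)·0.361^2·0.639^21 = 0.0027143
  k=3: C(23,3)·0.361^3·0.639^20 = 0.0107339
  k=4: C(23,4)·0.361^4·0.639^19 = 0.0303203
P(X ≤ 4) = 0.0442389

0.04424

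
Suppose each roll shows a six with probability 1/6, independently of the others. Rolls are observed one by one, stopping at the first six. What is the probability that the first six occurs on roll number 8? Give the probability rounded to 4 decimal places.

Geometric (trials to first success), p = 0.166667.
P(Y = 8) = (1−p)^7 · p = 0.27908 · 0.166667 = 0.046514

0.0465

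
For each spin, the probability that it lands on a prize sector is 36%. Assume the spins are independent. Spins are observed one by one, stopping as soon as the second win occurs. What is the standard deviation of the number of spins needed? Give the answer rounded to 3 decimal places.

Y = total spins until the second success; negative binomial with r=2, p=0.36.
SD(Y) = √[r(1−p)/p²] = √(9.87654) = 3.14270

3.143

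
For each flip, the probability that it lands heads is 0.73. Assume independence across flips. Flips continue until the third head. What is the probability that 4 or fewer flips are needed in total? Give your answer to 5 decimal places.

Finishing within 4 flips ⇔ at least 3 successes in the first 4. With X ~ Binomial(4, 0.73), P(Y ≤ 4) = 1 − P(X ≤ 2).
  k=0: C(4,0)·0.73^0·0.27^4 = 0.0053144
  k=1: C(4,1)·0.73^1·0.27^3 = 0.0574744
  k=2: C(4,2)·0.73^2·0.27^2 = 0.2330905
1 − 0.2958792 = 0.7041208

0.70412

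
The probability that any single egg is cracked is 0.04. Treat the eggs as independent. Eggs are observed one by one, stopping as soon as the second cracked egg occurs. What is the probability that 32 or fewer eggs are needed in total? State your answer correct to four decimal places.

Finishing within 32 eggs ⇔ at least 2 successes in the first 32. With X ~ Binomial(32, 0.04), P(Y ≤ 32) = 1 − P(X ≤ 1).
  k=0: C(32,0)·0.04^0·0.96^32 = 0.270819
  k=1: C(32,1)·0.04^1·0.96^31 = 0.361092
1 − 0.631911 = 0.368089

0.3681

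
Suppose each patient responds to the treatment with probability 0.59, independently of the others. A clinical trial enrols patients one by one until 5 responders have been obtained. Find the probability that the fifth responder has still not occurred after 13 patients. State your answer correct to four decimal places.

Needing more than 13 patients ⇔ fewer than 5 successes in the first 13. With X ~ Binomial(13, 0.59), P(Y > 13) = P(X ≤ 4).
  k=0: C(13,0)·0.59^0·0.41^13 = 0.000009
  k=1: C(13,1)·0.59^1·0.41^12 = 0.000173
  k=2: C(13,2)·0.59^2·0.41^11 = 0.001494
  k=3: C(13,3)·0.59^3·0.41^10 = 0.007884
  k=4: C(13,4)·0.59^4·0.41^9 = 0.028364
P(X ≤ 4) = 0.037925

0.0379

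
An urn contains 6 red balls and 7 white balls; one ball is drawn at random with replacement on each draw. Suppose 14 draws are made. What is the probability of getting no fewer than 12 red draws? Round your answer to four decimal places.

0.0028

X ~ Binomial(14, 0.461538); P(X ≥ 12) = Σ C(14,k) p^k (1−p)^(14−k) over k:
  k=12: C(14,12)·0.461538^12·0.538462^2 = 0.002465
  k=13: C(14,13)·0.461538^13·0.538462^1 = 0.000325
  k=14: C(14,14)·0.461538^14·0.538462^0 = 0.000020
Total = 0.002810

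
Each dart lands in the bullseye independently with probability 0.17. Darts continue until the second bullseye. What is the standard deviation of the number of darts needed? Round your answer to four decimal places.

7.5789

Y = total darts until the second success; negative binomial with r=2, p=0.17.
SD(Y) = √[r(1−p)/p²] = √(57.439446) = 7.578882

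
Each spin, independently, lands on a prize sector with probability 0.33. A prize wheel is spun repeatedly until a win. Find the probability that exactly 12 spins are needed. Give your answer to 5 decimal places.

0.00403

Geometric (trials to first success), p = 0.33.
P(Y = 12) = (1−p)^11 · p = 0.012213 · 0.33 = 0.0040303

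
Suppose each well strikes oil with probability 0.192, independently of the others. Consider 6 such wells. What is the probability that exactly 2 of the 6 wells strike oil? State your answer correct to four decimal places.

0.2357

X ~ Binomial(n=6, p=0.192).
P(X=2) = C(6,2) · p^2 · (1−p)^4
= 15 · 0.036864 · 0.42623 = 0.235689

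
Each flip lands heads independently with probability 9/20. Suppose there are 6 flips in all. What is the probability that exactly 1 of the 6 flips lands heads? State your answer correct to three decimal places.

0.136

X ~ Binomial(n=6, p=0.45).
P(X=1) = C(6,1) · p^1 · (1−p)^5
= 6 · 0.45 · 0.050328 = 0.13589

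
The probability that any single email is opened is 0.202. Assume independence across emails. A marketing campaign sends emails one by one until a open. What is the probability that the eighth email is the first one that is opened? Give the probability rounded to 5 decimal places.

Geometric (trials to first success), p = 0.202.
P(Y = 8) = (1−p)^7 · p = 0.20607 · 0.202 = 0.0416267

0.04163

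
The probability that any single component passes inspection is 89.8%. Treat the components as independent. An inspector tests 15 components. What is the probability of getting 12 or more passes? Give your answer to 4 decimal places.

0.9410

X ~ Binomial(15, 0.898); P(X ≥ 12) = Σ C(15,k) p^k (1−p)^(15−k) over k:
  k=12: C(15,12)·0.898^12·0.102^3 = 0.132779
  k=13: C(15,13)·0.898^13·0.102^2 = 0.269763
  k=14: C(15,14)·0.898^14·0.102^1 = 0.339281
  k=15: C(15,15)·0.898^15·0.102^0 = 0.199134
Total = 0.940957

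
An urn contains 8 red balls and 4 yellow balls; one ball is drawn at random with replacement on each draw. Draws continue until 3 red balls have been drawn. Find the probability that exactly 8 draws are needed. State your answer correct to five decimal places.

Y = trial on which the third success occurs; negative binomial, r=3, p=0.666667.
P(Y=8) = C(7,2) · p^3 · (1−p)^5
= 21 · 0.2963 · 0.0041152 = 0.0256059

0.02561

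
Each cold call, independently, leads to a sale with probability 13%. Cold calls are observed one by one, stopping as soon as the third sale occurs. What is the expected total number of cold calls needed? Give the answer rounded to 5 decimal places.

Y = total cold calls until the third success; negative binomial with r=3, p=0.13.
E[Y] = r / p = 3 / 0.13 = 23.0769231

23.07692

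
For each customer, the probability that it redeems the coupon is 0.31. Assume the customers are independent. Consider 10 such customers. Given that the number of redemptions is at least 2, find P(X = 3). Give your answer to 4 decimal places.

X ~ Binomial(10, 0.31). Want P(X=3 | X≥2) = P(X=3) / P(X≥2).
P(X=3) = C(10,3)·0.31^3·0.69^7 = 0.266201
P(X≥2) = 1 − 0.024462 − 0.109901 = 0.865637
Ratio = 0.266201 / 0.865637 = 0.307521

0.3075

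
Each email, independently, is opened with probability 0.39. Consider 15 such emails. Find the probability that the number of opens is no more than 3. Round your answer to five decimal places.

X ~ Binomial(15, 0.39); P(X ≤ 3) = Σ C(15,k) p^k (1−p)^(15−k) over k:
  k=0: C(15,0)·0.39^0·0.61^15 = 0.0006025
  k=1: C(15,1)·0.39^1·0.61^14 = 0.0057779
  k=2: C(15,2)·0.39^2·0.61^13 = 0.0258587
  k=3: C(15,3)·0.39^3·0.61^12 = 0.0716413
Total = 0.1038804

0.10388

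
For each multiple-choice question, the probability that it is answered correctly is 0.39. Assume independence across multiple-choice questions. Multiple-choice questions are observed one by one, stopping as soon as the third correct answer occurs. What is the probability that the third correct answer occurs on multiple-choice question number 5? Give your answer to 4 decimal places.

Y = trial on which the third success occurs; negative binomial, r=3, p=0.39.
P(Y=5) = C(4,2) · p^3 · (1−p)^2
= 6 · 0.059319 · 0.3721 = 0.132436

0.1324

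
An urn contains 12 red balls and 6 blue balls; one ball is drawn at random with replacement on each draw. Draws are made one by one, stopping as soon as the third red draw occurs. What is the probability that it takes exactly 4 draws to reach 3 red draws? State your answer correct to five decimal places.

Y = trial on which the third success occurs; negative binomial, r=3, p=0.666667.
P(Y=4) = C(3,2) · p^3 · (1−p)^1
= 3 · 0.2963 · 0.33333 = 0.2962963

0.29630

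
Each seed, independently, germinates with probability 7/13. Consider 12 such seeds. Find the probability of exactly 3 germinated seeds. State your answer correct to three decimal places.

0.033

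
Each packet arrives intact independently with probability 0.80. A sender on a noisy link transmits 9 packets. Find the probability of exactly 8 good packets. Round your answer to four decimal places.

0.3020

X ~ Binomial(n=9, p=0.80).
P(X=8) = C(9,8) · p^8 · (1−p)^1
= 9 · 0.16777 · 0.2 = 0.301990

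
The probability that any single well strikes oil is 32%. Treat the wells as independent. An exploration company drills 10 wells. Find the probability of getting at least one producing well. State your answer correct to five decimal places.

P(at least one) = 1 − P(none) = 1 − (1 − 0.32)^10
= 1 − 0.0211392 = 0.9788608

0.97886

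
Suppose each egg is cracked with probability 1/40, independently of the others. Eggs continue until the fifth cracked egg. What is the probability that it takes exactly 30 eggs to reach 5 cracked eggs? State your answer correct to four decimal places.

0.0001

Y = trial on which the fifth success occurs; negative binomial, r=5, p=0.025.
P(Y=30) = C(29,4) · p^5 · (1−p)^25
= 23751 · 9.7656e-09 · 0.53103 = 0.000123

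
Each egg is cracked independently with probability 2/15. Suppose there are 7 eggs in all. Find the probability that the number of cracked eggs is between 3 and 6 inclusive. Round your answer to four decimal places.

0.0547

X ~ Binomial(7, 0.133333); P(3 ≤ X ≤ 6) = Σ C(7,k) p^k (1−p)^(7−k) over k:
  k=3: C(7,3)·0.133333^3·0.866667^4 = 0.046805
  k=4: C(7,4)·0.133333^4·0.866667^3 = 0.007201
  k=5: C(7,5)·0.133333^5·0.866667^2 = 0.000665
  k=6: C(7,6)·0.133333^6·0.866667^1 = 0.000034
Total = 0.054705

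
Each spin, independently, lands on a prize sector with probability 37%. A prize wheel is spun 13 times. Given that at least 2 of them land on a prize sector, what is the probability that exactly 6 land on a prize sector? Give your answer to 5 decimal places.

0.17719

X ~ Binomial(13, 0.37). Want P(X=6 | X≥2) = P(X=6) / P(X≥2).
P(X=6) = C(13,6)·0.37^6·0.63^7 = 0.1734249
P(X≥2) = 1 − 0.0024628 − 0.0188032 = 0.9787340
Ratio = 0.1734249 / 0.9787340 = 0.1771931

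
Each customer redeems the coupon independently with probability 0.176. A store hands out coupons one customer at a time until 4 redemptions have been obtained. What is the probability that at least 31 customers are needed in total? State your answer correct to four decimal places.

0.2008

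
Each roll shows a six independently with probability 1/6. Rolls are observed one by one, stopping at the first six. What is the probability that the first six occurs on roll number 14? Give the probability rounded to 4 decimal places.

0.0156

Geometric (trials to first success), p = 0.166667.
P(Y = 14) = (1−p)^13 · p = 0.093464 · 0.166667 = 0.015577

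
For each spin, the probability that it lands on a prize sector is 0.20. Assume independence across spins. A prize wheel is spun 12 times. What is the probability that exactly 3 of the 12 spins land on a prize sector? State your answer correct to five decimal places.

0.23622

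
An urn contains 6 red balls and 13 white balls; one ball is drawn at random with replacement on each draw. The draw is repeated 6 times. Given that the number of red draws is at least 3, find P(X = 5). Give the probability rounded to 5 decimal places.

X ~ Binomial(6, 0.315789). Want P(X=5 | X≥3) = P(X=5) / P(X≥3).
P(X=5) = C(6,5)·0.315789^5·0.684211^1 = 0.0128923
P(X≥3) = 1 − 0.1025979 − 0.2841173 − 0.3278276 = 0.2854572
Ratio = 0.0128923 / 0.2854572 = 0.0451636

0.04516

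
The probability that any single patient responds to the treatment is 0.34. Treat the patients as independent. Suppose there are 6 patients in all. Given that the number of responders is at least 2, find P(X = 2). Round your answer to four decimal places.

0.4971

X ~ Binomial(6, 0.34). Want P(X=2 | X≥2) = P(X=2) / P(X≥2).
P(X=2) = C(6,2)·0.34^2·0.66^4 = 0.329022
P(X≥2) = 1 − 0.082654 − 0.255476 = 0.661870
Ratio = 0.329022 / 0.661870 = 0.497109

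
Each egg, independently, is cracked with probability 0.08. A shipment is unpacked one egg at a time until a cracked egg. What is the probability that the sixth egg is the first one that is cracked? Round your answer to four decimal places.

Geometric (trials to first success), p = 0.08.
P(Y = 6) = (1−p)^5 · p = 0.65908 · 0.08 = 0.052727

0.0527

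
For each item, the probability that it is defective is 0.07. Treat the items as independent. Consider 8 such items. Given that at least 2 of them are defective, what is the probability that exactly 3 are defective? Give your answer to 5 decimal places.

0.12915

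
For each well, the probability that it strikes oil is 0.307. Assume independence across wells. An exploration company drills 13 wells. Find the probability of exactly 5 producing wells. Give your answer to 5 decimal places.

X ~ Binomial(n=13, p=0.307).
P(X=5) = C(13,5) · p^5 · (1−p)^8
= 1287 · 0.002727 · 0.053194 = 0.1866966

0.18670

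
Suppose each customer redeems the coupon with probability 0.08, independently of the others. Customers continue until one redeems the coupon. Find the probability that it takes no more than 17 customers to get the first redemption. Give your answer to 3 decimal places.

0.758

Y = number of customers to the first success; geometric, p = 0.08.
P(Y ≤ 17) = 1 − (1−p)^17 = 1 − 0.24232 = 0.75768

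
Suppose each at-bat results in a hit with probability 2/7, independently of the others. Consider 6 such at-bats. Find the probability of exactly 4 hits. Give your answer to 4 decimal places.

0.0510

X ~ Binomial(n=6, p=0.285714).
P(X=4) = C(6,4) · p^4 · (1−p)^2
= 15 · 0.0066639 · 0.5102 = 0.050999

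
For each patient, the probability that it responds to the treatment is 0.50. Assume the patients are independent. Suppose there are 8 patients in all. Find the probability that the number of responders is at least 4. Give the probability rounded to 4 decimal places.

0.6367

X ~ Binomial(8, 0.50); P(X ≥ 4) = Σ C(8,k) p^k (1−p)^(8−k) over k:
  k=4: C(8,4)·0.50^4·0.50^4 = 0.273438
  k=5: C(8,5)·0.50^5·0.50^3 = 0.218750
  k=6: C(8,6)·0.50^6·0.50^2 = 0.109375
  k=7: C(8,7)·0.50^7·0.50^1 = 0.031250
  k=8: C(8,8)·0.50^8·0.50^0 = 0.003906
Total = 0.636719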